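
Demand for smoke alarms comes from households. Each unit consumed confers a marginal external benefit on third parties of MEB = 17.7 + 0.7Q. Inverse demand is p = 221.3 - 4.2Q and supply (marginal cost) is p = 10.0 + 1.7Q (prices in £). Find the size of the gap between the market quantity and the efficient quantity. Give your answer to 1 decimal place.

8.2 units

Market equilibrium (private): 10.0 + 1.7Q = 221.3 - 4.2Q → Q_m = 35.8136.
Social marginal benefit = demand + MEB = 239.0 - 3.5Q.
Set SMB = MC: 239.0 - 3.5Q = 10.0 + 1.7Q → Q* = 44.0385.
Gap = |35.8136 − 44.0385| = 8.2249.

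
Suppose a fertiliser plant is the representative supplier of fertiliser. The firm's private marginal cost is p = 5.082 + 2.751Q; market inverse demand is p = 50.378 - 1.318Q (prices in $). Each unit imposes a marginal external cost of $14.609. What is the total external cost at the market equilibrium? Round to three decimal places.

$162.627

Market equilibrium (private): 5.082 + 2.751Q = 50.378 - 1.318Q → Q_m = 11.1320.
Total external cost = MEC × Q_m = 14.609 × 11.1320 = 162.6274.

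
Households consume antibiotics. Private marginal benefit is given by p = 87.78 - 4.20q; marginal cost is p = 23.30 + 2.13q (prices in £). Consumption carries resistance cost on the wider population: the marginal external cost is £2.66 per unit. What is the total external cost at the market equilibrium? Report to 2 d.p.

Market equilibrium (private): 23.30 + 2.13q = 87.78 - 4.20q → q_m = 10.1864.
Total external cost = MEC × q_m = 2.66 × 10.1864 = 27.0958.

£27.10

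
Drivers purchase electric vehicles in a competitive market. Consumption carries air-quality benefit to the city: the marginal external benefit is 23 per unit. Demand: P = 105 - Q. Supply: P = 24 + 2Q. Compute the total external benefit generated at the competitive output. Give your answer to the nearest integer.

Market equilibrium (private): 24 + 2Q = 105 - Q → Q_m = 27.0000.
Total external benefit = MEB × Q_m = 23 × 27.0000 = 621.0000.

621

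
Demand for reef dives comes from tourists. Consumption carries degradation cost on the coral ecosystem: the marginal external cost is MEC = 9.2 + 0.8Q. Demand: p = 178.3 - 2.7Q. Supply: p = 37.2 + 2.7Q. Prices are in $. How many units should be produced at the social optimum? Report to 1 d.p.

Social marginal benefit = demand − MEC = 169.1 - 3.5Q.
Set SMB = MC: 169.1 - 3.5Q = 37.2 + 2.7Q → Q* = 21.2742.

Q* = 21.3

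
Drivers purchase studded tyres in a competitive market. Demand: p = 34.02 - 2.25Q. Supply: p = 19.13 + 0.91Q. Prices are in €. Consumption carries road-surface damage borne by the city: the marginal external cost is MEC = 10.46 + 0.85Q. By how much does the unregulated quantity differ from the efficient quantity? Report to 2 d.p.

3.61 units

Market equilibrium (private): 19.13 + 0.91Q = 34.02 - 2.25Q → Q_m = 4.7120.
Social marginal benefit = demand − MEC = 23.56 - 3.10Q.
Set SMB = MC: 23.56 - 3.10Q = 19.13 + 0.91Q → Q* = 1.1047.
Gap = |4.7120 − 1.1047| = 3.6073.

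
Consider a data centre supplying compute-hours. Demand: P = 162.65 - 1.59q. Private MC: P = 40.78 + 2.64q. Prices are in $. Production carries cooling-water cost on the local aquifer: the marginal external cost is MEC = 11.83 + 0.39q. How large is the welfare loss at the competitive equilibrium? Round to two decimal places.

DWL = $57.58

Market equilibrium (private): 40.78 + 2.64q = 162.65 - 1.59q → q_m = 28.8109.
Social marginal cost = private MC + MEC = 52.61 + 3.03q.
Set SMC = demand: 52.61 + 3.03q = 162.65 - 1.59q → q* = 23.8182.
The welfare-loss triangle has base |q_m − q*| and height MEC(q_m) (the vertical gap between SMC and demand is zero at q* and MEC at q_m).
DWL = ½ × 4.9927 × 23.0662 = 57.5813.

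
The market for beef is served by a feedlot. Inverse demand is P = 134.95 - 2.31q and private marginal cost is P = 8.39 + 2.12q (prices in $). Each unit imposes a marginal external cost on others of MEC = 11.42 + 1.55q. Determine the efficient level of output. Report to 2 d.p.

Social marginal cost = private MC + MEC = 19.81 + 3.67q.
Set SMC = demand: 19.81 + 3.67q = 134.95 - 2.31q → q* = 19.2542.

q* = 19.25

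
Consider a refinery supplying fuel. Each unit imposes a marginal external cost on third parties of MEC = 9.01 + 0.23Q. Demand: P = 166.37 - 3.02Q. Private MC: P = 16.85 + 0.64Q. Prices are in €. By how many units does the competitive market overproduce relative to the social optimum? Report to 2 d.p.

4.73 units

Market equilibrium (private): 16.85 + 0.64Q = 166.37 - 3.02Q → Q_m = 40.8525.
Social marginal cost = private MC + MEC = 25.86 + 0.87Q.
Set SMC = demand: 25.86 + 0.87Q = 166.37 - 3.02Q → Q* = 36.1208.
Gap = |40.8525 − 36.1208| = 4.7317.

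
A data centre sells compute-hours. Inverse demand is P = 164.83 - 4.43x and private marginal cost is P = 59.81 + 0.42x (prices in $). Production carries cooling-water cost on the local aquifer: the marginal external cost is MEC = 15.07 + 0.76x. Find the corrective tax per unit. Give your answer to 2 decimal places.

Social marginal cost = private MC + MEC = 74.88 + 1.18x.
Set SMC = demand: 74.88 + 1.18x = 164.83 - 4.43x → x* = 16.0339.
The Pigouvian tax equals MEC at x*: 15.07 + 0.76×16.0339 = 27.2558.

tax = $27.26 per unit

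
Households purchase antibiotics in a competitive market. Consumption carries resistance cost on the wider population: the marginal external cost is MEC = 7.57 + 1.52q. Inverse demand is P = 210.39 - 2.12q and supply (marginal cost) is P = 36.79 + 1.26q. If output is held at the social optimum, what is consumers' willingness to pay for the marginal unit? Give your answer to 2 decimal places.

P = 138.56

Social marginal benefit = demand − MEC = 202.82 - 3.64q.
Set SMB = MC: 202.82 - 3.64q = 36.79 + 1.26q → q* = 33.8837.
Consumer price on the demand curve at q*: 210.39 − 2.12×33.8837 = 138.5566.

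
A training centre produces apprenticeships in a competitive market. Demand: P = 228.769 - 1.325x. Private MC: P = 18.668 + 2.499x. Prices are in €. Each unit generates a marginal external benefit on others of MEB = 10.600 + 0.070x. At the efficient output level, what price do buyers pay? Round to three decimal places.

Social marginal cost = private MC − MEB = 8.068 + 2.429x.
Set SMC = demand: 8.068 + 2.429x = 228.769 - 1.325x → x* = 58.7909.
Consumer price on the demand curve at x*: 228.769 − 1.325×58.7909 = 150.8711.

P = €150.871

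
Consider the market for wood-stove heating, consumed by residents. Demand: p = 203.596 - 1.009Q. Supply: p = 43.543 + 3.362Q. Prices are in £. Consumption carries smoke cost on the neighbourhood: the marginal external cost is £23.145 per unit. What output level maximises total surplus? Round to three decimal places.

Q* = 31.322

Social marginal benefit = demand − MEC = 180.451 - 1.009Q.
Set SMB = MC: 180.451 - 1.009Q = 43.543 + 3.362Q → Q* = 31.3219.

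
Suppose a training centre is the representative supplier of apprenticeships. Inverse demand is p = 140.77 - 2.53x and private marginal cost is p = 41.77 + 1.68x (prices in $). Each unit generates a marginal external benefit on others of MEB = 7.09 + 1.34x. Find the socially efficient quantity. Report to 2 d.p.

x* = 36.97

Social marginal cost = private MC − MEB = 34.68 + 0.34x.
Set SMC = demand: 34.68 + 0.34x = 140.77 - 2.53x → x* = 36.9652.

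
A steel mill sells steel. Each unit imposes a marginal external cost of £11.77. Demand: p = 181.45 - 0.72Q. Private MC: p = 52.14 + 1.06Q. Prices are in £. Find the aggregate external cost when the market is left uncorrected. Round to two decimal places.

Market equilibrium (private): 52.14 + 1.06Q = 181.45 - 0.72Q → Q_m = 72.6461.
Total external cost = MEC × Q_m = 11.77 × 72.6461 = 855.0446.

£855.04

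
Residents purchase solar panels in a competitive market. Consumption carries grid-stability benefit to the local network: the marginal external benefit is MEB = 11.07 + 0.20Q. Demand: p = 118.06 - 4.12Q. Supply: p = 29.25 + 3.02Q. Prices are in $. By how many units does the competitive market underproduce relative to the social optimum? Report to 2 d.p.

Market equilibrium (private): 29.25 + 3.02Q = 118.06 - 4.12Q → Q_m = 12.4384.
Social marginal benefit = demand + MEB = 129.13 - 3.92Q.
Set SMB = MC: 129.13 - 3.92Q = 29.25 + 3.02Q → Q* = 14.3919.
Gap = |12.4384 − 14.3919| = 1.9535.

1.95 units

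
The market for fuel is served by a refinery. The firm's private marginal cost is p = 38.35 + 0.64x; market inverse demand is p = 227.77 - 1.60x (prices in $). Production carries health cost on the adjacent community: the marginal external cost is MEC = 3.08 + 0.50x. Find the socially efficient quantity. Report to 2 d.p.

x* = 68.01

Social marginal cost = private MC + MEC = 41.43 + 1.14x.
Set SMC = demand: 41.43 + 1.14x = 227.77 - 1.60x → x* = 68.0073.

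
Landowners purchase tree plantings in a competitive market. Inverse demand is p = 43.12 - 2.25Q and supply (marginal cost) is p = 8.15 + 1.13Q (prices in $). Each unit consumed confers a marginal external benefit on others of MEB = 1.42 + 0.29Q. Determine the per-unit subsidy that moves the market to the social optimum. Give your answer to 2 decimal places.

subsidy = $4.84 per unit

Social marginal benefit = demand + MEB = 44.54 - 1.96Q.
Set SMB = MC: 44.54 - 1.96Q = 8.15 + 1.13Q → Q* = 11.7767.
The Pigouvian subsidy equals MEB at Q*: 1.42 + 0.29×11.7767 = 4.8352.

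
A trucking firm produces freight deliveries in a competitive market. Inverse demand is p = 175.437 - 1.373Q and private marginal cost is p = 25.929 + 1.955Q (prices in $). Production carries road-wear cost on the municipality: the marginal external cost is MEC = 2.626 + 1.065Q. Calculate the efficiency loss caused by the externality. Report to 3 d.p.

Market equilibrium (private): 25.929 + 1.955Q = 175.437 - 1.373Q → Q_m = 44.9243.
Social marginal cost = private MC + MEC = 28.555 + 3.020Q.
Set SMC = demand: 28.555 + 3.020Q = 175.437 - 1.373Q → Q* = 33.4355.
The loss is the area between SMC and demand from Q* to Q_m; with linear curves that's a triangle of height MEC(Q_m).
DWL = ½ × 11.4888 × 50.4704 = 289.9222.

DWL = $289.922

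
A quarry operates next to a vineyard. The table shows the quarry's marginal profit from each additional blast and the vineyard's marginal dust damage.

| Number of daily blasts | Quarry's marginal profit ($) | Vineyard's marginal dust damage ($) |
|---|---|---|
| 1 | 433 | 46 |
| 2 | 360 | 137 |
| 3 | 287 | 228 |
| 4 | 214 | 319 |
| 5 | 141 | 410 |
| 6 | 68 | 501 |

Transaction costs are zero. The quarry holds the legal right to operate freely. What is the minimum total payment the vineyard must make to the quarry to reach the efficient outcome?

$423

Left alone the quarry would choose level 6 (marginal profit stays positive).
Efficient level: k* = 3 (marginal profit ≥ marginal dust damage through 3).
The vineyard must at least cover the quarry's forgone profit from cutting 6→3: 214 + 141 + 68 = 423.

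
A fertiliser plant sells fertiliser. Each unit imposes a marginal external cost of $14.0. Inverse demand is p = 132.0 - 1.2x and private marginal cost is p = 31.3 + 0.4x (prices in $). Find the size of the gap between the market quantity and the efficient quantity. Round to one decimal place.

Market equilibrium (private): 31.3 + 0.4x = 132.0 - 1.2x → x_m = 62.9375.
Social marginal cost = private MC + MEC = 45.3 + 0.4x.
Set SMC = demand: 45.3 + 0.4x = 132.0 - 1.2x → x* = 54.1875.
Gap = |62.9375 − 54.1875| = 8.7500.

8.8 units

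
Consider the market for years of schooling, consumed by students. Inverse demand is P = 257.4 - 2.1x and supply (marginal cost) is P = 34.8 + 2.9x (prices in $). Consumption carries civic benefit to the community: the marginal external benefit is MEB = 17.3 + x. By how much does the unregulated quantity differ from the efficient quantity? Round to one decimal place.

Market equilibrium (private): 34.8 + 2.9x = 257.4 - 2.1x → x_m = 44.5200.
Social marginal benefit = demand + MEB = 274.7 - 1.1x.
Set SMB = MC: 274.7 - 1.1x = 34.8 + 2.9x → x* = 59.9750.
Gap = |44.5200 − 59.9750| = 15.4550.

15.5 units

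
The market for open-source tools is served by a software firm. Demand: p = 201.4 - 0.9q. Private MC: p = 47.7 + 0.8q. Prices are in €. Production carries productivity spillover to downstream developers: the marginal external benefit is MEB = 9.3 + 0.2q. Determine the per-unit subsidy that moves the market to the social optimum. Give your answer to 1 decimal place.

Social marginal cost = private MC − MEB = 38.4 + 0.6q.
Set SMC = demand: 38.4 + 0.6q = 201.4 - 0.9q → q* = 108.6667.
The Pigouvian subsidy equals MEB at q*: 9.3 + 0.2×108.6667 = 31.0333.

subsidy = €31.0 per unit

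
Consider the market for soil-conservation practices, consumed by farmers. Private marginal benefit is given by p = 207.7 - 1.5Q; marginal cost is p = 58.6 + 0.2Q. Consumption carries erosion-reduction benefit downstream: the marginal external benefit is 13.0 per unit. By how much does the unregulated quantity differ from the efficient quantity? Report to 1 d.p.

Market equilibrium (private): 58.6 + 0.2Q = 207.7 - 1.5Q → Q_m = 87.7059.
Social marginal benefit = demand + MEB = 220.7 - 1.5Q.
Set SMB = MC: 220.7 - 1.5Q = 58.6 + 0.2Q → Q* = 95.3529.
Gap = |87.7059 − 95.3529| = 7.6470.

7.6 units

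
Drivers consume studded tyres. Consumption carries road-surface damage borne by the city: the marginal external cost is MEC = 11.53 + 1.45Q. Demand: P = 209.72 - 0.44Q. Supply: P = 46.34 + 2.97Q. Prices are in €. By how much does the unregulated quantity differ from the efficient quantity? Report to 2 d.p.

16.67 units

Market equilibrium (private): 46.34 + 2.97Q = 209.72 - 0.44Q → Q_m = 47.9120.
Social marginal benefit = demand − MEC = 198.19 - 1.89Q.
Set SMB = MC: 198.19 - 1.89Q = 46.34 + 2.97Q → Q* = 31.2449.
Gap = |47.9120 − 31.2449| = 16.6671.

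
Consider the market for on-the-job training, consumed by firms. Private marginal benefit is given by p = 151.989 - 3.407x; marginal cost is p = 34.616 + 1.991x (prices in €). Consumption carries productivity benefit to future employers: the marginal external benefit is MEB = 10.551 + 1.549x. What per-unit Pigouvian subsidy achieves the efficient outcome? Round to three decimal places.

Social marginal benefit = demand + MEB = 162.540 - 1.858x.
Set SMB = MC: 162.540 - 1.858x = 34.616 + 1.991x → x* = 33.2356.
The Pigouvian subsidy equals MEB at x*: 10.551 + 1.549×33.2356 = 62.0329.

subsidy = €62.033 per unit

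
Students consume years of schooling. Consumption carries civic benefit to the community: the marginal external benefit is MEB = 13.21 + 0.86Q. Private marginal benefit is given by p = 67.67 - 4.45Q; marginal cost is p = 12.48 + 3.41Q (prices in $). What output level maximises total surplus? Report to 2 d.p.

Social marginal benefit = demand + MEB = 80.88 - 3.59Q.
Set SMB = MC: 80.88 - 3.59Q = 12.48 + 3.41Q → Q* = 9.7714.

Q* = 9.77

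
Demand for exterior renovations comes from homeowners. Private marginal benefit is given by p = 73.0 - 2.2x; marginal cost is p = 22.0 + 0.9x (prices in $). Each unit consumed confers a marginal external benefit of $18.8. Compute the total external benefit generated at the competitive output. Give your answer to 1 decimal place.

$309.3

Market equilibrium (private): 22.0 + 0.9x = 73.0 - 2.2x → x_m = 16.4516.
Total external benefit = MEB × x_m = 18.8 × 16.4516 = 309.2901.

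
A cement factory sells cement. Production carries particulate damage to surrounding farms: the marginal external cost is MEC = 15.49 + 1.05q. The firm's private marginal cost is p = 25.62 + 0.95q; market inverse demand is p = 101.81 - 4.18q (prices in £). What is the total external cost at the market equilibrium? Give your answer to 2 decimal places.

£345.86

Market equilibrium (private): 25.62 + 0.95q = 101.81 - 4.18q → q_m = 14.8519.
Total external cost = ∫₀^{q_m} (15.49 + 1.05q) dq = 15.49×14.8519 + ½×1.05×14.8519² = 345.8599.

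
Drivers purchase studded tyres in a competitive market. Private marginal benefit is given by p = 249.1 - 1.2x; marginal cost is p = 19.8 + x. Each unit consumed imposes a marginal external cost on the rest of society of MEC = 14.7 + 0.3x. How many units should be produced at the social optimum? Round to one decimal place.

Social marginal benefit = demand − MEC = 234.4 - 1.5x.
Set SMB = MC: 234.4 - 1.5x = 19.8 + x → x* = 85.8400.

x* = 85.8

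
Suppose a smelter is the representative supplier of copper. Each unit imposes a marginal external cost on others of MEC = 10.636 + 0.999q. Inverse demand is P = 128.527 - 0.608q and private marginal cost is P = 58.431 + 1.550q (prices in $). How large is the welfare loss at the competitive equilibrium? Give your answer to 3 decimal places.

DWL = $294.006

Market equilibrium (private): 58.431 + 1.550q = 128.527 - 0.608q → q_m = 32.4819.
Social marginal cost = private MC + MEC = 69.067 + 2.549q.
Set SMC = demand: 69.067 + 2.549q = 128.527 - 0.608q → q* = 18.8343.
The welfare-loss triangle has base |q_m − q*| and height MEC(q_m) (the vertical gap between SMC and demand is zero at q* and MEC at q_m).
DWL = ½ × 13.6476 × 43.0854 = 294.0062.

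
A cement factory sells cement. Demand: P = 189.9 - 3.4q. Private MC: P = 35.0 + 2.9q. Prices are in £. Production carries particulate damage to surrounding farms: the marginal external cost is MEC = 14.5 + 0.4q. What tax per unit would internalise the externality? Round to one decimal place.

Social marginal cost = private MC + MEC = 49.5 + 3.3q.
Set SMC = demand: 49.5 + 3.3q = 189.9 - 3.4q → q* = 20.9552.
The Pigouvian tax equals MEC at q*: 14.5 + 0.4×20.9552 = 22.8821.

tax = £22.9 per unit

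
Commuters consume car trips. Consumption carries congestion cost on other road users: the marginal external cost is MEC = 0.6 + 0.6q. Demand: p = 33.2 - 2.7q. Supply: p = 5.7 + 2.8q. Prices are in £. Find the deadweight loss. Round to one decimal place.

DWL = £1.1

Market equilibrium (private): 5.7 + 2.8q = 33.2 - 2.7q → q_m = 5.0000.
Social marginal benefit = demand − MEC = 32.6 - 3.3q.
Set SMB = MC: 32.6 - 3.3q = 5.7 + 2.8q → q* = 4.4098.
The loss is the area between SMB and MC from q* to q_m; with linear curves that's a triangle of height MEC(q_m).
DWL = ½ × 0.5902 × 3.6000 = 1.0624.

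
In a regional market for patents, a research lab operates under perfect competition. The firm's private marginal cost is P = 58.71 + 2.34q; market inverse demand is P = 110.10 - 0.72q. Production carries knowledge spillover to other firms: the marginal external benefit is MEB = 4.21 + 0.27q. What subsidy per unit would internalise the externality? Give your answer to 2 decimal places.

subsidy = 9.59 per unit

Social marginal cost = private MC − MEB = 54.50 + 2.07q.
Set SMC = demand: 54.50 + 2.07q = 110.10 - 0.72q → q* = 19.9283.
The Pigouvian subsidy equals MEB at q*: 4.21 + 0.27×19.9283 = 9.5906.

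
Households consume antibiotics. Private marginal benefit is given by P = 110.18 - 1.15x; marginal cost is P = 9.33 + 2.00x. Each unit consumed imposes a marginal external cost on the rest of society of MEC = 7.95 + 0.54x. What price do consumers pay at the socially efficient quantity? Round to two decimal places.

P = 81.23

Social marginal benefit = demand − MEC = 102.23 - 1.69x.
Set SMB = MC: 102.23 - 1.69x = 9.33 + 2.00x → x* = 25.1762.
Consumer price on the demand curve at x*: 110.18 − 1.15×25.1762 = 81.2274.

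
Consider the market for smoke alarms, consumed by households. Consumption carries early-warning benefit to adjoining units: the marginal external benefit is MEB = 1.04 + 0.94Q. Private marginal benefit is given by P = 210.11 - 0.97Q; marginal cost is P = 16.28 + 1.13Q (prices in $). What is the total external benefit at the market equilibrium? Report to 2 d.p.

Market equilibrium (private): 16.28 + 1.13Q = 210.11 - 0.97Q → Q_m = 92.3000.
Total external benefit = ∫₀^{Q_m} (1.04 + 0.94Q) dQ = 1.04×92.3000 + ½×0.94×92.3000² = 4100.0583.

$4100.06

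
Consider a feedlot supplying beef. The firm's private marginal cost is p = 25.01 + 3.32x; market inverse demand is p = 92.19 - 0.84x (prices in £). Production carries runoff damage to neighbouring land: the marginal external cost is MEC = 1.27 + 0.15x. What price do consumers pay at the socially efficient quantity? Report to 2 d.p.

Social marginal cost = private MC + MEC = 26.28 + 3.47x.
Set SMC = demand: 26.28 + 3.47x = 92.19 - 0.84x → x* = 15.2923.
Consumer price on the demand curve at x*: 92.19 − 0.84×15.2923 = 79.3445.

P = £79.34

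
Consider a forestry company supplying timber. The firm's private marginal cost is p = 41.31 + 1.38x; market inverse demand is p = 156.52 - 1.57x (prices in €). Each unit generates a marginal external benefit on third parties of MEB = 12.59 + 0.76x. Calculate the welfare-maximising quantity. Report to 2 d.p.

x* = 58.36

Social marginal cost = private MC − MEB = 28.72 + 0.62x.
Set SMC = demand: 28.72 + 0.62x = 156.52 - 1.57x → x* = 58.3562.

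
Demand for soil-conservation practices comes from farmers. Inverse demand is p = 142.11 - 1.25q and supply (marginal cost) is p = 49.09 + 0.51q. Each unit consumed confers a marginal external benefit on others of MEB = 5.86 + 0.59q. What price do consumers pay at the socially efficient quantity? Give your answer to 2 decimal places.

P = 36.47

Social marginal benefit = demand + MEB = 147.97 - 0.66q.
Set SMB = MC: 147.97 - 0.66q = 49.09 + 0.51q → q* = 84.5128.
Consumer price on the demand curve at q*: 142.11 − 1.25×84.5128 = 36.4690.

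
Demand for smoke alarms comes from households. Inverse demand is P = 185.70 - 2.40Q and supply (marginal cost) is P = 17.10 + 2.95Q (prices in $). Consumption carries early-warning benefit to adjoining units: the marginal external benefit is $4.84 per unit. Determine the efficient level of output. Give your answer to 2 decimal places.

Social marginal benefit = demand + MEB = 190.54 - 2.40Q.
Set SMB = MC: 190.54 - 2.40Q = 17.10 + 2.95Q → Q* = 32.4187.

Q* = 32.42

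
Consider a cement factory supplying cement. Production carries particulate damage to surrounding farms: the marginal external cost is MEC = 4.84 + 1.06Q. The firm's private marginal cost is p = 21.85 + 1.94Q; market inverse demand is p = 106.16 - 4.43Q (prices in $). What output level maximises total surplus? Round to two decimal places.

Social marginal cost = private MC + MEC = 26.69 + 3.00Q.
Set SMC = demand: 26.69 + 3.00Q = 106.16 - 4.43Q → Q* = 10.6958.

Q* = 10.70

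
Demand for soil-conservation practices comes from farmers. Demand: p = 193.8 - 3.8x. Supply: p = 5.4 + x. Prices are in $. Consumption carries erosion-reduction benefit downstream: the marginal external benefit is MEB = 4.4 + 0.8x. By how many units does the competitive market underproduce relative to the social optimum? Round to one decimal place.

Market equilibrium (private): 5.4 + x = 193.8 - 3.8x → x_m = 39.2500.
Social marginal benefit = demand + MEB = 198.2 - 3.0x.
Set SMB = MC: 198.2 - 3.0x = 5.4 + x → x* = 48.2000.
Gap = |39.2500 − 48.2000| = 8.9500.

9.0 units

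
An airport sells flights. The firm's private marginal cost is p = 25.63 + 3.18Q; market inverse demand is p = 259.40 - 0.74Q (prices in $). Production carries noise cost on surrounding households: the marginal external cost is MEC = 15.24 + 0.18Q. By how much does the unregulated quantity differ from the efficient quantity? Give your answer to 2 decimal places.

Market equilibrium (private): 25.63 + 3.18Q = 259.40 - 0.74Q → Q_m = 59.6352.
Social marginal cost = private MC + MEC = 40.87 + 3.36Q.
Set SMC = demand: 40.87 + 3.36Q = 259.40 - 0.74Q → Q* = 53.3000.
Gap = |59.6352 − 53.3000| = 6.3352.

6.34 units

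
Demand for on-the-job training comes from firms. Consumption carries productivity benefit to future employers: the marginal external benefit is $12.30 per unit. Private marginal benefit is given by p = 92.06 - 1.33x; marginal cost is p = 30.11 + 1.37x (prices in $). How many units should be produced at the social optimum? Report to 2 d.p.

Social marginal benefit = demand + MEB = 104.36 - 1.33x.
Set SMB = MC: 104.36 - 1.33x = 30.11 + 1.37x → x* = 27.5000.

x* = 27.50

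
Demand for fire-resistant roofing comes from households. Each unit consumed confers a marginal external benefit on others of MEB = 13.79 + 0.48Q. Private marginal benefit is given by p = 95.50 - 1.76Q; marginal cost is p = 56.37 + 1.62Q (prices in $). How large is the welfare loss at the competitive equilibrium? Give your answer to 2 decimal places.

Market equilibrium (private): 56.37 + 1.62Q = 95.50 - 1.76Q → Q_m = 11.5769.
Social marginal benefit = demand + MEB = 109.29 - 1.28Q.
Set SMB = MC: 109.29 - 1.28Q = 56.37 + 1.62Q → Q* = 18.2483.
Between Q* and Q_m the wedge SMB − MC runs linearly from 0 to MEB(Q_m), so the loss is a triangle.
DWL = ½ × 6.6714 × 19.3469 = 64.5355.

DWL = $64.54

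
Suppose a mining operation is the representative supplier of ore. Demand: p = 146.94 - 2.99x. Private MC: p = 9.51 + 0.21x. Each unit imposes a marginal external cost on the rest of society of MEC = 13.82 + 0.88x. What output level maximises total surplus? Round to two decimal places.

Social marginal cost = private MC + MEC = 23.33 + 1.09x.
Set SMC = demand: 23.33 + 1.09x = 146.94 - 2.99x → x* = 30.2966.

x* = 30.30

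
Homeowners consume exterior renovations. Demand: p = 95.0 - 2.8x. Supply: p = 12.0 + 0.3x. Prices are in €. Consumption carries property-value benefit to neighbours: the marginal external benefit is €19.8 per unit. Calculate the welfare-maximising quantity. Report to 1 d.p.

Social marginal benefit = demand + MEB = 114.8 - 2.8x.
Set SMB = MC: 114.8 - 2.8x = 12.0 + 0.3x → x* = 33.1613.

x* = 33.2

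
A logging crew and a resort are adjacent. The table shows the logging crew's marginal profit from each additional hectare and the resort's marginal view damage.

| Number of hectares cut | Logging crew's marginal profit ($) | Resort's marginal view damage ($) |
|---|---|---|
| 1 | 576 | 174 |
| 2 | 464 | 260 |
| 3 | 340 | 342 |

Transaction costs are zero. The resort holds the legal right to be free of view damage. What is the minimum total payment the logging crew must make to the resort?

$434

Efficient level: marginal profit ≥ marginal view damage through level 2, so k* = 2.
With the resort holding the right, the logging crew must at least compensate total damage at k*: 174 + 260 = 434.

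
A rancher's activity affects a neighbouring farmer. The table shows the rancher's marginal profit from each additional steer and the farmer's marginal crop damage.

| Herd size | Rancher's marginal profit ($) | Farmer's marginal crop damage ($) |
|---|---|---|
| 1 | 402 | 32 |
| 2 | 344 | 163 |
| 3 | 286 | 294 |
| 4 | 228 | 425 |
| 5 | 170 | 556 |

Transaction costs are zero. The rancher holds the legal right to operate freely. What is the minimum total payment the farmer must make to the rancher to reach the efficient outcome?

Left alone the rancher would choose level 5 (marginal profit stays positive).
Efficient level: k* = 2 (marginal profit ≥ marginal crop damage through 2).
The farmer must at least cover the rancher's forgone profit from cutting 5→2: 286 + 228 + 170 = 684.

$684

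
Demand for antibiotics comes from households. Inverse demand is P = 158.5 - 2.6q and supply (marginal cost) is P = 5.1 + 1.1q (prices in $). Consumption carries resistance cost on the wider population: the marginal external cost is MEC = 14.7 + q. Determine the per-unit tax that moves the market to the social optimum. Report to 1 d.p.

tax = $44.2 per unit

Social marginal benefit = demand − MEC = 143.8 - 3.6q.
Set SMB = MC: 143.8 - 3.6q = 5.1 + 1.1q → q* = 29.5106.
The Pigouvian tax equals MEC at q*: 14.7 + 1.0×29.5106 = 44.2106.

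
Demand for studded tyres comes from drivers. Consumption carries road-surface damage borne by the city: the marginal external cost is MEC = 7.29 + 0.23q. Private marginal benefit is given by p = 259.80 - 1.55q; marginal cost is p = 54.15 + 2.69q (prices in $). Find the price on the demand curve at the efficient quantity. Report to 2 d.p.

Social marginal benefit = demand − MEC = 252.51 - 1.78q.
Set SMB = MC: 252.51 - 1.78q = 54.15 + 2.69q → q* = 44.3758.
Consumer price on the demand curve at q*: 259.80 − 1.55×44.3758 = 191.0175.

P = $191.02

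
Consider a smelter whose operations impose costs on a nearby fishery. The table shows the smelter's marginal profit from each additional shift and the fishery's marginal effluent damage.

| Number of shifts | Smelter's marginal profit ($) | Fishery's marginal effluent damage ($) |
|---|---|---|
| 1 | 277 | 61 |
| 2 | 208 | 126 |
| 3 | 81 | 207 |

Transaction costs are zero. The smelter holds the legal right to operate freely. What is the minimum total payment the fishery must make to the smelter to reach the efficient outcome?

Left alone the smelter would choose level 3 (marginal profit stays positive).
Efficient level: k* = 2 (marginal profit ≥ marginal effluent damage through 2).
The fishery must at least cover the smelter's forgone profit from cutting 3→2: 81 = 81.

$81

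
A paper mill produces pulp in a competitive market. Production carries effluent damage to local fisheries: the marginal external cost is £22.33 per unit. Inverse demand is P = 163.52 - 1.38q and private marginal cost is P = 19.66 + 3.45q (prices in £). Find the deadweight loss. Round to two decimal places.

DWL = £51.62

Market equilibrium (private): 19.66 + 3.45q = 163.52 - 1.38q → q_m = 29.7847.
Social marginal cost = private MC + MEC = 41.99 + 3.45q.
Set SMC = demand: 41.99 + 3.45q = 163.52 - 1.38q → q* = 25.1615.
Height of the DWL triangle at q_m is SMC(q_m) − demand(q_m) = MEC(q_m) = 22.3300.
DWL = ½ × 4.6232 × 22.3300 = 51.6180.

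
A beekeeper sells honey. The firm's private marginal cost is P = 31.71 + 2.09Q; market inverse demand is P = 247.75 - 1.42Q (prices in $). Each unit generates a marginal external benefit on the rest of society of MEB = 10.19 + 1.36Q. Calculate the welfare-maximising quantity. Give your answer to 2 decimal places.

Social marginal cost = private MC − MEB = 21.52 + 0.73Q.
Set SMC = demand: 21.52 + 0.73Q = 247.75 - 1.42Q → Q* = 105.2233.

Q* = 105.22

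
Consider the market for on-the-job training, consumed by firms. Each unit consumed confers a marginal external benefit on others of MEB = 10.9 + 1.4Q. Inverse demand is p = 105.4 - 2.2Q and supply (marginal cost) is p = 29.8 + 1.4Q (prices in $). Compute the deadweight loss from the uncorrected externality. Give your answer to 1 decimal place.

Market equilibrium (private): 29.8 + 1.4Q = 105.4 - 2.2Q → Q_m = 21.0000.
Social marginal benefit = demand + MEB = 116.3 - 0.8Q.
Set SMB = MC: 116.3 - 0.8Q = 29.8 + 1.4Q → Q* = 39.3182.
The loss is the area between SMB and MC from Q* to Q_m; with linear curves that's a triangle of height MEB(Q_m).
DWL = ½ × 18.3182 × 40.3000 = 369.1117.

DWL = $369.1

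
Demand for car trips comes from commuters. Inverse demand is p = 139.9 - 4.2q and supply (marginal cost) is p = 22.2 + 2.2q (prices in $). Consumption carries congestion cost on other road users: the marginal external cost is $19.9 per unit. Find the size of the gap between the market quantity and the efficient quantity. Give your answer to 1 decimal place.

Market equilibrium (private): 22.2 + 2.2q = 139.9 - 4.2q → q_m = 18.3906.
Social marginal benefit = demand − MEC = 120.0 - 4.2q.
Set SMB = MC: 120.0 - 4.2q = 22.2 + 2.2q → q* = 15.2813.
Gap = |18.3906 − 15.2813| = 3.1093.

3.1 units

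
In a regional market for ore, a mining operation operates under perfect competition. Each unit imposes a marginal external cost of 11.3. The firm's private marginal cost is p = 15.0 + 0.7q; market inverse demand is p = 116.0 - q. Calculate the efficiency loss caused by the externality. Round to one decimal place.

DWL = 37.6

Market equilibrium (private): 15.0 + 0.7q = 116.0 - q → q_m = 59.4118.
Social marginal cost = private MC + MEC = 26.3 + 0.7q.
Set SMC = demand: 26.3 + 0.7q = 116.0 - q → q* = 52.7647.
Height of the DWL triangle at q_m is SMC(q_m) − demand(q_m) = MEC(q_m) = 11.3000.
DWL = ½ × 6.6471 × 11.3000 = 37.5561.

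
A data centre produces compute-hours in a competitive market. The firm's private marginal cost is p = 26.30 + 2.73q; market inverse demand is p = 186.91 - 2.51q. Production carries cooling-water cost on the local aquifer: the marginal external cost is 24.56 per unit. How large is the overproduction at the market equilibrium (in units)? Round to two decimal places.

4.69 units

Market equilibrium (private): 26.30 + 2.73q = 186.91 - 2.51q → q_m = 30.6508.
Social marginal cost = private MC + MEC = 50.86 + 2.73q.
Set SMC = demand: 50.86 + 2.73q = 186.91 - 2.51q → q* = 25.9637.
Gap = |30.6508 − 25.9637| = 4.6871.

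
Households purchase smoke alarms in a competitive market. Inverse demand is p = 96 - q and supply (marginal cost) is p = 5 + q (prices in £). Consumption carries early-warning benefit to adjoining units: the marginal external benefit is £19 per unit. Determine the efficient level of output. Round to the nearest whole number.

q* = 55

Social marginal benefit = demand + MEB = 115 - q.
Set SMB = MC: 115 - q = 5 + q → q* = 55.0000.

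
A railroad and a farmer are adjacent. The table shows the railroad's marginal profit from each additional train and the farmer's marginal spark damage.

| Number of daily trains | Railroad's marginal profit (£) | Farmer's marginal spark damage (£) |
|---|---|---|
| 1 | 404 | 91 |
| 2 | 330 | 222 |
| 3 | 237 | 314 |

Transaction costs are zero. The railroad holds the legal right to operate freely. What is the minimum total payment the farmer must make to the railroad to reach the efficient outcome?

Left alone the railroad would choose level 3 (marginal profit stays positive).
Efficient level: k* = 2 (marginal profit ≥ marginal spark damage through 2).
The farmer must at least cover the railroad's forgone profit from cutting 3→2: 237 = 237.

£237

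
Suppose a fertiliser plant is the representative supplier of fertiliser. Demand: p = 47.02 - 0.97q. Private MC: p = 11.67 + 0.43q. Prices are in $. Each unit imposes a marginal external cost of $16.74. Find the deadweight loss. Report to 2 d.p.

DWL = $100.08

Market equilibrium (private): 11.67 + 0.43q = 47.02 - 0.97q → q_m = 25.2500.
Social marginal cost = private MC + MEC = 28.41 + 0.43q.
Set SMC = demand: 28.41 + 0.43q = 47.02 - 0.97q → q* = 13.2929.
The loss is the area between SMC and demand from q* to q_m; with linear curves that's a triangle of height MEC(q_m).
DWL = ½ × 11.9571 × 16.7400 = 100.0809.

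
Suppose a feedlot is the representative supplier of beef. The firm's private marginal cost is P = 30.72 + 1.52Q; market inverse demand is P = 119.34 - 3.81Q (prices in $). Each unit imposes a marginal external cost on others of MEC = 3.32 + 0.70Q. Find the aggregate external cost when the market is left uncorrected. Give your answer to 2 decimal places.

$151.96

Market equilibrium (private): 30.72 + 1.52Q = 119.34 - 3.81Q → Q_m = 16.6266.
Total external cost = ∫₀^{Q_m} (3.32 + 0.70Q) dQ = 3.32×16.6266 + ½×0.70×16.6266² = 151.9557.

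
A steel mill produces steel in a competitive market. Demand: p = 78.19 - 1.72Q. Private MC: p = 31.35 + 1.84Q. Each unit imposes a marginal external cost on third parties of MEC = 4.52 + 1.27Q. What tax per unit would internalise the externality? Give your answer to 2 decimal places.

tax = 15.65 per unit

Social marginal cost = private MC + MEC = 35.87 + 3.11Q.
Set SMC = demand: 35.87 + 3.11Q = 78.19 - 1.72Q → Q* = 8.7619.
The Pigouvian tax equals MEC at Q*: 4.52 + 1.27×8.7619 = 15.6476.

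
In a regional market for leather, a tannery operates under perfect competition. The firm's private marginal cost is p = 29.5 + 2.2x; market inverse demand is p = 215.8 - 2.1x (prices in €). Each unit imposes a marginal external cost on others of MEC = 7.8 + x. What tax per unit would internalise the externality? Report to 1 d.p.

Social marginal cost = private MC + MEC = 37.3 + 3.2x.
Set SMC = demand: 37.3 + 3.2x = 215.8 - 2.1x → x* = 33.6792.
The Pigouvian tax equals MEC at x*: 7.8 + 1.0×33.6792 = 41.4792.

tax = €41.5 per unit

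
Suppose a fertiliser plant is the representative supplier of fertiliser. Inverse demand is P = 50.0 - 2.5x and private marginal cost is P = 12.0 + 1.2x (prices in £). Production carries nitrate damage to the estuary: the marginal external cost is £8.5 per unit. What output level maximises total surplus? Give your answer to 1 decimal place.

x* = 8.0

Social marginal cost = private MC + MEC = 20.5 + 1.2x.
Set SMC = demand: 20.5 + 1.2x = 50.0 - 2.5x → x* = 7.9730.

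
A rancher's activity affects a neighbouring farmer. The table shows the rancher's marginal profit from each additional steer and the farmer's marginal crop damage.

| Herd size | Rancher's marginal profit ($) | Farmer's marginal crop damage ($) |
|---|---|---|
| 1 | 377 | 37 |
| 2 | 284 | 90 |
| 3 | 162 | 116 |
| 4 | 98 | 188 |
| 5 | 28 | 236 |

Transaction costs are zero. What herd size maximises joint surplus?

Bargaining reaches the level where marginal profit last exceeds marginal crop damage.
That holds through level 3 (162 ≥ 116) but not at 4 (98 < 188).

3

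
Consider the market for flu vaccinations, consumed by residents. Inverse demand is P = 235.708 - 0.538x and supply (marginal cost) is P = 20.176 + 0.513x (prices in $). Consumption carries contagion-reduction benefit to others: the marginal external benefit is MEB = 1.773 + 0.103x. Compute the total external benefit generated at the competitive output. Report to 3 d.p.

$2529.430

Market equilibrium (private): 20.176 + 0.513x = 235.708 - 0.538x → x_m = 205.0733.
Total external benefit = ∫₀^{x_m} (1.773 + 0.103x) dx = 1.773×205.0733 + ½×0.103×205.0733² = 2529.4305.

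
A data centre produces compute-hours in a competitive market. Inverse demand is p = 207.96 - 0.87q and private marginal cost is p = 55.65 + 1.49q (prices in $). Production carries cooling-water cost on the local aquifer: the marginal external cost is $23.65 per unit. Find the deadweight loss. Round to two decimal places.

DWL = $118.50

Market equilibrium (private): 55.65 + 1.49q = 207.96 - 0.87q → q_m = 64.5381.
Social marginal cost = private MC + MEC = 79.30 + 1.49q.
Set SMC = demand: 79.30 + 1.49q = 207.96 - 0.87q → q* = 54.5169.
The loss is the area between SMC and demand from q* to q_m; with linear curves that's a triangle of height MEC(q_m).
DWL = ½ × 10.0212 × 23.6500 = 118.5007.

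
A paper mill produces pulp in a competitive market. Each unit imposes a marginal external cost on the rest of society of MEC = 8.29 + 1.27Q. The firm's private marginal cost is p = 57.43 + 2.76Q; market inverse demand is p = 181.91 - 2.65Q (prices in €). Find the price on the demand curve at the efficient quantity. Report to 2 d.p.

Social marginal cost = private MC + MEC = 65.72 + 4.03Q.
Set SMC = demand: 65.72 + 4.03Q = 181.91 - 2.65Q → Q* = 17.3937.
Consumer price on the demand curve at Q*: 181.91 − 2.65×17.3937 = 135.8167.

P = €135.82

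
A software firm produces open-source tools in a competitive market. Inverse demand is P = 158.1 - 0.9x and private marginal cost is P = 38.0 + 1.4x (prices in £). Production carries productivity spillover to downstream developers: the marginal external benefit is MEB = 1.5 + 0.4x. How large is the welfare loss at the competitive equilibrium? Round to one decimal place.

Market equilibrium (private): 38.0 + 1.4x = 158.1 - 0.9x → x_m = 52.2174.
Social marginal cost = private MC − MEB = 36.5 + x.
Set SMC = demand: 36.5 + x = 158.1 - 0.9x → x* = 64.0000.
The welfare-loss triangle has base |x_m − x*| and height MEB(x_m) (the vertical gap between SMC and demand is zero at x* and MEB at x_m).
DWL = ½ × 11.7826 × 22.3870 = 131.8885.

DWL = £131.9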